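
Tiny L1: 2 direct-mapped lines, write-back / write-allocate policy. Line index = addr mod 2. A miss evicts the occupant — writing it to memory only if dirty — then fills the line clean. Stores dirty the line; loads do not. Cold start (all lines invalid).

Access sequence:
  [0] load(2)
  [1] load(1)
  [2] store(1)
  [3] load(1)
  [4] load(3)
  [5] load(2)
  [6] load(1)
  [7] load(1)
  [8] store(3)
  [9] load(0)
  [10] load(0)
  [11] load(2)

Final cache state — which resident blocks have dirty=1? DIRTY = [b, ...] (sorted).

0: R B2 → L0 miss [-]
1: R B1 → L1 miss [-]
2: W B1 → L1 hit [D]
3: R B1 → L1 hit [D]
4: R B3 → L1 miss wb→B1 [-]
5: R B2 → L0 hit [-]
6: R B1 → L1 miss [-]
7: R B1 → L1 hit [-]
8: W B3 → L1 miss [D]
9: R B0 → L0 miss [-]
10: R B0 → L0 hit [-]
11: R B2 → L0 miss [-]

DIRTY = [3]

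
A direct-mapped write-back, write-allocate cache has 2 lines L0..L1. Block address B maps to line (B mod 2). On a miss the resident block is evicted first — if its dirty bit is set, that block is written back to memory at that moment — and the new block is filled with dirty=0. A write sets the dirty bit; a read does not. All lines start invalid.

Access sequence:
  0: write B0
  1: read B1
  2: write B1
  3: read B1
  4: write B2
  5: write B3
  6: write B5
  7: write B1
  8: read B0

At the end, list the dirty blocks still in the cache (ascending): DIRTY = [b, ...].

  0 | W B0 → L0 miss [D]
  1 | R B1 → L1 miss [-]
  2 | W B1 → L1 hit [D]
  3 | R B1 → L1 hit [D]
  4 | W B2 → L0 miss wb→B0 [D]
  5 | W B3 → L1 miss wb→B1 [D]
  6 | W B5 → L1 miss wb→B3 [D]
  7 | W B1 → L1 miss wb→B5 [D]
  8 | R B0 → L0 miss wb→B2 [-]

DIRTY = [1]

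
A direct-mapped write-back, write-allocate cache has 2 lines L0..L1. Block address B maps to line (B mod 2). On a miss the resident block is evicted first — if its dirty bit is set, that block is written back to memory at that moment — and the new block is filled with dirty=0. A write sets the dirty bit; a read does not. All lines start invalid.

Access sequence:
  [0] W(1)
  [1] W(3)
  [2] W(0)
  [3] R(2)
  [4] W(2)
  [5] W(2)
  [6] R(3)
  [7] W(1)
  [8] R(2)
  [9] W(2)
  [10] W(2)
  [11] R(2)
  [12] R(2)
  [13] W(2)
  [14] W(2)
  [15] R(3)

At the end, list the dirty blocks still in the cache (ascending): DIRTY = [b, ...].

DIRTY = [2]

0: W B1 -> L1 miss  d=D]
1: W B3 -> L1 miss wb->B1  d=D]
2: W B0 -> L0 miss  d=D]
3: R B2 -> L0 miss wb->B0  d=-]
4: W B2 -> L0 hit  d=D]
5: W B2 -> L0 hit  d=D]
6: R B3 -> L1 hit  d=D]
7: W B1 -> L1 miss wb->B3  d=D]
8: R B2 -> L0 hit  d=D]
9: W B2 -> L0 hit  d=D]
10: W B2 -> L0 hit  d=D]
11: R B2 -> L0 hit  d=D]
12: R B2 -> L0 hit  d=D]
13: W B2 -> L0 hit  d=D]
14: W B2 -> L0 hit  d=D]
15: R B3 -> L1 miss wb->B1  d=-]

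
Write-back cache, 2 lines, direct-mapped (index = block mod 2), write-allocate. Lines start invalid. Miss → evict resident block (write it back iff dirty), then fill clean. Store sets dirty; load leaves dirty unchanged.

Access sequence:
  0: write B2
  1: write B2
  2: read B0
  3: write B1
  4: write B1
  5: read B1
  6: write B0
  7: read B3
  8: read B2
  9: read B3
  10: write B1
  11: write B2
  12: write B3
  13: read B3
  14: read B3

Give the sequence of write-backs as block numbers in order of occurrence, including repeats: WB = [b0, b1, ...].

0: W B2 -> L0 miss  d=D]
1: W B2 -> L0 hit  d=D]
2: R B0 -> L0 miss wb->B2  d=-]
3: W B1 -> L1 miss  d=D]
4: W B1 -> L1 hit  d=D]
5: R B1 -> L1 hit  d=D]
6: W B0 -> L0 hit  d=D]
7: R B3 -> L1 miss wb->B1  d=-]
8: R B2 -> L0 miss wb->B0  d=-]
9: R B3 -> L1 hit  d=-]
10: W B1 -> L1 miss  d=D]
11: W B2 -> L0 hit  d=D]
12: W B3 -> L1 miss wb->B1  d=D]
13: R B3 -> L1 hit  d=D]
14: R B3 -> L1 hit  d=D]

WB = [2, 1, 0, 1]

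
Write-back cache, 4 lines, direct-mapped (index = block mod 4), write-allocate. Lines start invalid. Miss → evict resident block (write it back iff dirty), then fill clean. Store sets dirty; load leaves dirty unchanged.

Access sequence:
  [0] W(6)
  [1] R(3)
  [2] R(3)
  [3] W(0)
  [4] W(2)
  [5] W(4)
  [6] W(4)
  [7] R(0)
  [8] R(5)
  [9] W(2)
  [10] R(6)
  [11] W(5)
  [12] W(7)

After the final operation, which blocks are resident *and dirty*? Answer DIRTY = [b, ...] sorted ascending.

  0 | W B6 → L2 miss [D]
  1 | R B3 → L3 miss [-]
  2 | R B3 → L3 hit [-]
  3 | W B0 → L0 miss [D]
  4 | W B2 → L2 miss wb→B6 [D]
  5 | W B4 → L0 miss wb→B0 [D]
  6 | W B4 → L0 hit [D]
  7 | R B0 → L0 miss wb→B4 [-]
  8 | R B5 → L1 miss [-]
  9 | W B2 → L2 hit [D]
  10 | R B6 → L2 miss wb→B2 [-]
  11 | W B5 → L1 hit [D]
  12 | W B7 → L3 miss [D]

DIRTY = [5, 7]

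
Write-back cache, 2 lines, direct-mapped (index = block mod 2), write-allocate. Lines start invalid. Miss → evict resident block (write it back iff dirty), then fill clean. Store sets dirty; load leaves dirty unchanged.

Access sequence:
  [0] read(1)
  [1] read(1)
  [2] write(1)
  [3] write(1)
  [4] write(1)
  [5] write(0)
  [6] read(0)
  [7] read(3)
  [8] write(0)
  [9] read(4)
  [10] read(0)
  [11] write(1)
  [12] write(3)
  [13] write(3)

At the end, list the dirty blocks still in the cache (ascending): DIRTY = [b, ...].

DIRTY = [3]

0: R B1 → L1 miss [-]
1: R B1 → L1 hit [-]
2: W B1 → L1 hit [D]
3: W B1 → L1 hit [D]
4: W B1 → L1 hit [D]
5: W B0 → L0 miss [D]
6: R B0 → L0 hit [D]
7: R B3 → L1 miss wb→B1 [-]
8: W B0 → L0 hit [D]
9: R B4 → L0 miss wb→B0 [-]
10: R B0 → L0 miss [-]
11: W B1 → L1 miss [D]
12: W B3 → L1 miss wb→B1 [D]
13: W B3 → L1 hit [D]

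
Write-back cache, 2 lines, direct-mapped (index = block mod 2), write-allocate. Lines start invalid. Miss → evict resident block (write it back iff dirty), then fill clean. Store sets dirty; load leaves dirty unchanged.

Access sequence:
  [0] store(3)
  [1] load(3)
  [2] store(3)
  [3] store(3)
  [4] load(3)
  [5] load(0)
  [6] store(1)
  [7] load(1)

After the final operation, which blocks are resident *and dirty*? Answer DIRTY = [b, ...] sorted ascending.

  0 | W B3 → L1 miss [D]
  1 | R B3 → L1 hit [D]
  2 | W B3 → L1 hit [D]
  3 | W B3 → L1 hit [D]
  4 | R B3 → L1 hit [D]
  5 | R B0 → L0 miss [-]
  6 | W B1 → L1 miss wb→B3 [D]
  7 | R B1 → L1 hit [D]

DIRTY = [1]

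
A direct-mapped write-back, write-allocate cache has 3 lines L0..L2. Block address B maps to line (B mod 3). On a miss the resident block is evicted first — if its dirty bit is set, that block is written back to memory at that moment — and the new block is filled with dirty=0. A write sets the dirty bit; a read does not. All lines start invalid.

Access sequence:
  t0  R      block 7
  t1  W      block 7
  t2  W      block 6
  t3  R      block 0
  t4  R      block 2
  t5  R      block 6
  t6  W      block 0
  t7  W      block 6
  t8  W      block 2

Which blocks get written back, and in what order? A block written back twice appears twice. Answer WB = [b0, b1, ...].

WB = [6, 0]

0: R B7 → L1 miss [-]
1: W B7 → L1 hit [D]
2: W B6 → L0 miss [D]
3: R B0 → L0 miss wb→B6 [-]
4: R B2 → L2 miss [-]
5: R B6 → L0 miss [-]
6: W B0 → L0 miss [D]
7: W B6 → L0 miss wb→B0 [D]
8: W B2 → L2 hit [D]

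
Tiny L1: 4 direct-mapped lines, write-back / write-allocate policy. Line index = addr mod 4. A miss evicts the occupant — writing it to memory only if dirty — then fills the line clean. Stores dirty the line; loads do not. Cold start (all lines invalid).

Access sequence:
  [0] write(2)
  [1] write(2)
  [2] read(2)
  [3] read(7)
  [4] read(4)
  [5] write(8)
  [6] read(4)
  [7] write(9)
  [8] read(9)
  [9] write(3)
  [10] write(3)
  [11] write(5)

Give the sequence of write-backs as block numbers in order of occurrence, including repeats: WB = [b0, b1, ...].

WB = [8, 9]

0: W B2 -> L2 miss  d=D]
1: W B2 -> L2 hit  d=D]
2: R B2 -> L2 hit  d=D]
3: R B7 -> L3 miss  d=-]
4: R B4 -> L0 miss  d=-]
5: W B8 -> L0 miss  d=D]
6: R B4 -> L0 miss wb->B8  d=-]
7: W B9 -> L1 miss  d=D]
8: R B9 -> L1 hit  d=D]
9: W B3 -> L3 miss  d=D]
10: W B3 -> L3 hit  d=D]
11: W B5 -> L1 miss wb->B9  d=D]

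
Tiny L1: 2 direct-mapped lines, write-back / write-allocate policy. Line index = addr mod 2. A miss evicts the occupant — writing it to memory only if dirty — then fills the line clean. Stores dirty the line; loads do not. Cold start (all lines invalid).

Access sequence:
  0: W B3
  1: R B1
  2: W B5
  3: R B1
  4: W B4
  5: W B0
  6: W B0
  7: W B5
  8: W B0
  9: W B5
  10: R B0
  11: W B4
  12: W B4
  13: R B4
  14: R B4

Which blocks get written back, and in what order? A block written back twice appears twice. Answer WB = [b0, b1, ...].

0: W B3 -> L1 miss  d=D]
1: R B1 -> L1 miss wb->B3  d=-]
2: W B5 -> L1 miss  d=D]
3: R B1 -> L1 miss wb->B5  d=-]
4: W B4 -> L0 miss  d=D]
5: W B0 -> L0 miss wb->B4  d=D]
6: W B0 -> L0 hit  d=D]
7: W B5 -> L1 miss  d=D]
8: W B0 -> L0 hit  d=D]
9: W B5 -> L1 hit  d=D]
10: R B0 -> L0 hit  d=D]
11: W B4 -> L0 miss wb->B0  d=D]
12: W B4 -> L0 hit  d=D]
13: R B4 -> L0 hit  d=D]
14: R B4 -> L0 hit  d=D]

WB = [3, 5, 4, 0]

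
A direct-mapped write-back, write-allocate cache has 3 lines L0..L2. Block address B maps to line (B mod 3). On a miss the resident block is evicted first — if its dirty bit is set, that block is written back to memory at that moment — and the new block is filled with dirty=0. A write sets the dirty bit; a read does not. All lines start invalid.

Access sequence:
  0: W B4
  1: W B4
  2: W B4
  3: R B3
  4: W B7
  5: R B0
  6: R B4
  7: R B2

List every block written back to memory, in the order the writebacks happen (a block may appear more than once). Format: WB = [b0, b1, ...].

0: W B4 → L1 miss [D]
1: W B4 → L1 hit [D]
2: W B4 → L1 hit [D]
3: R B3 → L0 miss [-]
4: W B7 → L1 miss wb→B4 [D]
5: R B0 → L0 miss [-]
6: R B4 → L1 miss wb→B7 [-]
7: R B2 → L2 miss [-]

WB = [4, 7]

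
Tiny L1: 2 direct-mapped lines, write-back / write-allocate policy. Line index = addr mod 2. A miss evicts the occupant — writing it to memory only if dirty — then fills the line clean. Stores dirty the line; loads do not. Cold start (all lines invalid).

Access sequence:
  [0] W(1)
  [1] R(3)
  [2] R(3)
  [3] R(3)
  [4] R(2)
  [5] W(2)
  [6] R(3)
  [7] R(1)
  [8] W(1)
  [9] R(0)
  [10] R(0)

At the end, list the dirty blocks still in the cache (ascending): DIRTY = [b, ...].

DIRTY = [1]

0: W B1 → L1 miss [D]
1: R B3 → L1 miss wb→B1 [-]
2: R B3 → L1 hit [-]
3: R B3 → L1 hit [-]
4: R B2 → L0 miss [-]
5: W B2 → L0 hit [D]
6: R B3 → L1 hit [-]
7: R B1 → L1 miss [-]
8: W B1 → L1 hit [D]
9: R B0 → L0 miss wb→B2 [-]
10: R B0 → L0 hit [-]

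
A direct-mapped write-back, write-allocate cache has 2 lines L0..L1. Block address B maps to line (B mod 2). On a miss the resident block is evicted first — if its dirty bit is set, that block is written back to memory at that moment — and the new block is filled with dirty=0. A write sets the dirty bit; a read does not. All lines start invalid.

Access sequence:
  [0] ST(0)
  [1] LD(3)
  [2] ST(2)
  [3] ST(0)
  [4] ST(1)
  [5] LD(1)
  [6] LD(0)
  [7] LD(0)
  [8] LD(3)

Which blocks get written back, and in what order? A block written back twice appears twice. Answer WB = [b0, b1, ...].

0: W B0 -> L0 miss  d=D]
1: R B3 -> L1 miss  d=-]
2: W B2 -> L0 miss wb->B0  d=D]
3: W B0 -> L0 miss wb->B2  d=D]
4: W B1 -> L1 miss  d=D]
5: R B1 -> L1 hit  d=D]
6: R B0 -> L0 hit  d=D]
7: R B0 -> L0 hit  d=D]
8: R B3 -> L1 miss wb->B1  d=-]

WB = [0, 2, 1]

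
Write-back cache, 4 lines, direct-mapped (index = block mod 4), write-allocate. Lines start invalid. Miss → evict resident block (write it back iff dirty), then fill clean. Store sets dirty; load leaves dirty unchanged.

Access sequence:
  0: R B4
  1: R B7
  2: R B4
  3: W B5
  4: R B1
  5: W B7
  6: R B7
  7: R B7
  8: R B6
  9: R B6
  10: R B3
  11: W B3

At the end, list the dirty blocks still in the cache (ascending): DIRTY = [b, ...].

0: R B4 -> L0 miss  d=-]
1: R B7 -> L3 miss  d=-]
2: R B4 -> L0 hit  d=-]
3: W B5 -> L1 miss  d=D]
4: R B1 -> L1 miss wb->B5  d=-]
5: W B7 -> L3 hit  d=D]
6: R B7 -> L3 hit  d=D]
7: R B7 -> L3 hit  d=D]
8: R B6 -> L2 miss  d=-]
9: R B6 -> L2 hit  d=-]
10: R B3 -> L3 miss wb->B7  d=-]
11: W B3 -> L3 hit  d=D]

DIRTY = [3]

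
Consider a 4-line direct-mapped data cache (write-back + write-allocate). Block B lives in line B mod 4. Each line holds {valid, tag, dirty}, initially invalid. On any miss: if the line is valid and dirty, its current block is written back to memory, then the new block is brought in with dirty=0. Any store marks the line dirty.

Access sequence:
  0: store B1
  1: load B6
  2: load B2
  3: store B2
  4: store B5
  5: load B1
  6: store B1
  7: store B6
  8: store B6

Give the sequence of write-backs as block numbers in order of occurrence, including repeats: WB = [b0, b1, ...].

WB = [1, 5, 2]

  0 | W B1 → L1 miss [D]
  1 | R B6 → L2 miss [-]
  2 | R B2 → L2 miss [-]
  3 | W B2 → L2 hit [D]
  4 | W B5 → L1 miss wb→B1 [D]
  5 | R B1 → L1 miss wb→B5 [-]
  6 | W B1 → L1 hit [D]
  7 | W B6 → L2 miss wb→B2 [D]
  8 | W B6 → L2 hit [D]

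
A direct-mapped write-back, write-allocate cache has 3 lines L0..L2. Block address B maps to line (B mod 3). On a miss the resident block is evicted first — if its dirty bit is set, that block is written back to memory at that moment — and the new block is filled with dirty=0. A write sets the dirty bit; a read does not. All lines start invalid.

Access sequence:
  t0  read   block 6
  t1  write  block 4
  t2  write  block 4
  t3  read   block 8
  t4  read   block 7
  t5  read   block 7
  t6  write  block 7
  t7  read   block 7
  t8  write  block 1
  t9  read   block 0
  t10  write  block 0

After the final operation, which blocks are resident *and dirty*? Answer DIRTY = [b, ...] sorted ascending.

DIRTY = [0, 1]

0: R B6 -> L0 miss  d=-]
1: W B4 -> L1 miss  d=D]
2: W B4 -> L1 hit  d=D]
3: R B8 -> L2 miss  d=-]
4: R B7 -> L1 miss wb->B4  d=-]
5: R B7 -> L1 hit  d=-]
6: W B7 -> L1 hit  d=D]
7: R B7 -> L1 hit  d=D]
8: W B1 -> L1 miss wb->B7  d=D]
9: R B0 -> L0 miss  d=-]
10: W B0 -> L0 hit  d=D]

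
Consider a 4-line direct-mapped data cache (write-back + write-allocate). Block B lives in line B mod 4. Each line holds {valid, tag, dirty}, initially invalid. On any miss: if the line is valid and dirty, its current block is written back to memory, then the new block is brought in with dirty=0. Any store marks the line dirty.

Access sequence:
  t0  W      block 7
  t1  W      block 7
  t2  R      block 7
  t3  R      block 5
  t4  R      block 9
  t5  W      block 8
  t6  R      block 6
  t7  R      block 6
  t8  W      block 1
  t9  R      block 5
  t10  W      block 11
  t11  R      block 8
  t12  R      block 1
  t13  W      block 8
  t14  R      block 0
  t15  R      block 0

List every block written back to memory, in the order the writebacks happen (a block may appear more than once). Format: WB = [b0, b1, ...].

0: W B7 → L3 miss [D]
1: W B7 → L3 hit [D]
2: R B7 → L3 hit [D]
3: R B5 → L1 miss [-]
4: R B9 → L1 miss [-]
5: W B8 → L0 miss [D]
6: R B6 → L2 miss [-]
7: R B6 → L2 hit [-]
8: W B1 → L1 miss [D]
9: R B5 → L1 miss wb→B1 [-]
10: W B11 → L3 miss wb→B7 [D]
11: R B8 → L0 hit [D]
12: R B1 → L1 miss [-]
13: W B8 → L0 hit [D]
14: R B0 → L0 miss wb→B8 [-]
15: R B0 → L0 hit [-]

WB = [1, 7, 8]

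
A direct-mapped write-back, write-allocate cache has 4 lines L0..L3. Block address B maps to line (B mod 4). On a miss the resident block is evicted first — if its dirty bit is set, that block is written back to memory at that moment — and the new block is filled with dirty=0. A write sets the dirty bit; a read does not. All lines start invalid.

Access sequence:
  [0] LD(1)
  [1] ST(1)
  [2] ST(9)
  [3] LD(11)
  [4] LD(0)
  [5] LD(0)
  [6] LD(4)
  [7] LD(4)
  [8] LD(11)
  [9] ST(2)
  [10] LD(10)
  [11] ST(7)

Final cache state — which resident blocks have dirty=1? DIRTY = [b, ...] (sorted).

0: R B1 -> L1 miss  d=-]
1: W B1 -> L1 hit  d=D]
2: W B9 -> L1 miss wb->B1  d=D]
3: R B11 -> L3 miss  d=-]
4: R B0 -> L0 miss  d=-]
5: R B0 -> L0 hit  d=-]
6: R B4 -> L0 miss  d=-]
7: R B4 -> L0 hit  d=-]
8: R B11 -> L3 hit  d=-]
9: W B2 -> L2 miss  d=D]
10: R B10 -> L2 miss wb->B2  d=-]
11: W B7 -> L3 miss  d=D]

DIRTY = [7, 9]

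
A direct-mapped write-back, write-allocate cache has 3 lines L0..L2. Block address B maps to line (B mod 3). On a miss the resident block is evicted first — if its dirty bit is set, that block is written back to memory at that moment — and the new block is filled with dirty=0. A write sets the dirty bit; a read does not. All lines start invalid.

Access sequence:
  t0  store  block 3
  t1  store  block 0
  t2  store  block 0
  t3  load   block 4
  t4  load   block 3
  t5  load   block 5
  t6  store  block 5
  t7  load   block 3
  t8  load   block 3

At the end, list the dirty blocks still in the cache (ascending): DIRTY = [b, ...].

DIRTY = [5]

0: W B3 → L0 miss [D]
1: W B0 → L0 miss wb→B3 [D]
2: W B0 → L0 hit [D]
3: R B4 → L1 miss [-]
4: R B3 → L0 miss wb→B0 [-]
5: R B5 → L2 miss [-]
6: W B5 → L2 hit [D]
7: R B3 → L0 hit [-]
8: R B3 → L0 hit [-]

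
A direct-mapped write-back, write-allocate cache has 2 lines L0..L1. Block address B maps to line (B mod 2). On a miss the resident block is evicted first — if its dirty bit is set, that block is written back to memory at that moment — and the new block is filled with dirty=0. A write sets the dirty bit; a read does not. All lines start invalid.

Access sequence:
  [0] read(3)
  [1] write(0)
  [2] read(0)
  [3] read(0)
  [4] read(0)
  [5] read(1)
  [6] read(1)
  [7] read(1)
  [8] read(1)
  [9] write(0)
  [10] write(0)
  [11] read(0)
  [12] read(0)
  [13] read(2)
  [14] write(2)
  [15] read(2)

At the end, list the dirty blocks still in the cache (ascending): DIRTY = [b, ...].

DIRTY = [2]

0: R B3 -> L1 miss  d=-]
1: W B0 -> L0 miss  d=D]
2: R B0 -> L0 hit  d=D]
3: R B0 -> L0 hit  d=D]
4: R B0 -> L0 hit  d=D]
5: R B1 -> L1 miss  d=-]
6: R B1 -> L1 hit  d=-]
7: R B1 -> L1 hit  d=-]
8: R B1 -> L1 hit  d=-]
9: W B0 -> L0 hit  d=D]
10: W B0 -> L0 hit  d=D]
11: R B0 -> L0 hit  d=D]
12: R B0 -> L0 hit  d=D]
13: R B2 -> L0 miss wb->B0  d=-]
14: W B2 -> L0 hit  d=D]
15: R B2 -> L0 hit  d=D]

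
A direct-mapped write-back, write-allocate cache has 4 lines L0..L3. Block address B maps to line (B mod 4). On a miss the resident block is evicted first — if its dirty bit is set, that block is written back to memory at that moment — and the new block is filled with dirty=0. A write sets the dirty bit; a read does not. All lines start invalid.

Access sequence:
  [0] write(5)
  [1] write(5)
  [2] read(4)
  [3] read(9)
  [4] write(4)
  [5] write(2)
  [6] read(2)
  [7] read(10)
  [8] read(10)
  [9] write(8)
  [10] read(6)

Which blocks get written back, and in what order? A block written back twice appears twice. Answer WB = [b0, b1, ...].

  0 | W B5 → L1 miss [D]
  1 | W B5 → L1 hit [D]
  2 | R B4 → L0 miss [-]
  3 | R B9 → L1 miss wb→B5 [-]
  4 | W B4 → L0 hit [D]
  5 | W B2 → L2 miss [D]
  6 | R B2 → L2 hit [D]
  7 | R B10 → L2 miss wb→B2 [-]
  8 | R B10 → L2 hit [-]
  9 | W B8 → L0 miss wb→B4 [D]
  10 | R B6 → L2 miss [-]

WB = [5, 2, 4]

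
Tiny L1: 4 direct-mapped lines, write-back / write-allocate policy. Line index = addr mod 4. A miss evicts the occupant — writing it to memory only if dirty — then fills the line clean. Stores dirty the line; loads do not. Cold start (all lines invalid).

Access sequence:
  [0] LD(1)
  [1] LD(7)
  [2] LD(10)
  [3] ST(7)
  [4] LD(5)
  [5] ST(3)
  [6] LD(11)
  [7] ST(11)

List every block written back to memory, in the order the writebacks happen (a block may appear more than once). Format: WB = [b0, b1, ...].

WB = [7, 3]

0: R B1 → L1 miss [-]
1: R B7 → L3 miss [-]
2: R B10 → L2 miss [-]
3: W B7 → L3 hit [D]
4: R B5 → L1 miss [-]
5: W B3 → L3 miss wb→B7 [D]
6: R B11 → L3 miss wb→B3 [-]
7: W B11 → L3 hit [D]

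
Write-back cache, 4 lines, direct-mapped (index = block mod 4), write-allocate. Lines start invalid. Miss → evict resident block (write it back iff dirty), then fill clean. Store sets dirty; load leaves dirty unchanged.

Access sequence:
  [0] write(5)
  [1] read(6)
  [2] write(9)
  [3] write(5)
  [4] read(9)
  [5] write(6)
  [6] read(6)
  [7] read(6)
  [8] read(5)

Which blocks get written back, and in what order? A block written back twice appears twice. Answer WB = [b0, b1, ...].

WB = [5, 9, 5]

  0 | W B5 → L1 miss [D]
  1 | R B6 → L2 miss [-]
  2 | W B9 → L1 miss wb→B5 [D]
  3 | W B5 → L1 miss wb→B9 [D]
  4 | R B9 → L1 miss wb→B5 [-]
  5 | W B6 → L2 hit [D]
  6 | R B6 → L2 hit [D]
  7 | R B6 → L2 hit [D]
  8 | R B5 → L1 miss [-]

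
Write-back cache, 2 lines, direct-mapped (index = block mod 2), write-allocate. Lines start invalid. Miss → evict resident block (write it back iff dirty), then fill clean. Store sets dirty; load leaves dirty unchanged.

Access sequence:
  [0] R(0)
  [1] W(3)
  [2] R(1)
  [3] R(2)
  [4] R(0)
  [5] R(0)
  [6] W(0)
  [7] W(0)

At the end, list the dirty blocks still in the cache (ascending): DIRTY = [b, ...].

DIRTY = [0]

0: R B0 → L0 miss [-]
1: W B3 → L1 miss [D]
2: R B1 → L1 miss wb→B3 [-]
3: R B2 → L0 miss [-]
4: R B0 → L0 miss [-]
5: R B0 → L0 hit [-]
6: W B0 → L0 hit [D]
7: W B0 → L0 hit [D]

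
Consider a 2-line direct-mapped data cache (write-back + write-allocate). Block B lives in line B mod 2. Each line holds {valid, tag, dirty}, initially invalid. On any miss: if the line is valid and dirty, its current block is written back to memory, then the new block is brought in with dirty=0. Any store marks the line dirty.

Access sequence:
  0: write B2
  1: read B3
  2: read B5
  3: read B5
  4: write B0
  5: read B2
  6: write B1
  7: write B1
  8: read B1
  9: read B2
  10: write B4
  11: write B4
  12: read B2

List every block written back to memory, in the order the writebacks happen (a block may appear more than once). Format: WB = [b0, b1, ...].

WB = [2, 0, 4]

0: W B2 → L0 miss [D]
1: R B3 → L1 miss [-]
2: R B5 → L1 miss [-]
3: R B5 → L1 hit [-]
4: W B0 → L0 miss wb→B2 [D]
5: R B2 → L0 miss wb→B0 [-]
6: W B1 → L1 miss [D]
7: W B1 → L1 hit [D]
8: R B1 → L1 hit [D]
9: R B2 → L0 hit [-]
10: W B4 → L0 miss [D]
11: W B4 → L0 hit [D]
12: R B2 → L0 miss wb→B4 [-]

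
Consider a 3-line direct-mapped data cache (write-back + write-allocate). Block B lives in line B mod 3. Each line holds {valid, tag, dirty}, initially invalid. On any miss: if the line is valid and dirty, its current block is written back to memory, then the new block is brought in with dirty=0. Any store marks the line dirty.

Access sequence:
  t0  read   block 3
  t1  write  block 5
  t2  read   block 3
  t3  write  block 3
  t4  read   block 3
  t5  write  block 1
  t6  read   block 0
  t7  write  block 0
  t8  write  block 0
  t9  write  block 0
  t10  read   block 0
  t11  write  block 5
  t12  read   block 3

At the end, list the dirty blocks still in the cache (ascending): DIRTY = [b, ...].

DIRTY = [1, 5]

0: R B3 -> L0 miss  d=-]
1: W B5 -> L2 miss  d=D]
2: R B3 -> L0 hit  d=-]
3: W B3 -> L0 hit  d=D]
4: R B3 -> L0 hit  d=D]
5: W B1 -> L1 miss  d=D]
6: R B0 -> L0 miss wb->B3  d=-]
7: W B0 -> L0 hit  d=D]
8: W B0 -> L0 hit  d=D]
9: W B0 -> L0 hit  d=D]
10: R B0 -> L0 hit  d=D]
11: W B5 -> L2 hit  d=D]
12: R B3 -> L0 miss wb->B0  d=-]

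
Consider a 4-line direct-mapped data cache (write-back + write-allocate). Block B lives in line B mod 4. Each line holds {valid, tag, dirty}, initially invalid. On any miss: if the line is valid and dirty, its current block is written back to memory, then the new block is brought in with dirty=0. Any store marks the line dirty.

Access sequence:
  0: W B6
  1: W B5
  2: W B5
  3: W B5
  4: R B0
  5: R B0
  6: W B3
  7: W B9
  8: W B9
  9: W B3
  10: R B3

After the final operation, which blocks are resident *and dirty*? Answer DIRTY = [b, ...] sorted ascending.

  0 | W B6 → L2 miss [D]
  1 | W B5 → L1 miss [D]
  2 | W B5 → L1 hit [D]
  3 | W B5 → L1 hit [D]
  4 | R B0 → L0 miss [-]
  5 | R B0 → L0 hit [-]
  6 | W B3 → L3 miss [D]
  7 | W B9 → L1 miss wb→B5 [D]
  8 | W B9 → L1 hit [D]
  9 | W B3 → L3 hit [D]
  10 | R B3 → L3 hit [D]

DIRTY = [3, 6, 9]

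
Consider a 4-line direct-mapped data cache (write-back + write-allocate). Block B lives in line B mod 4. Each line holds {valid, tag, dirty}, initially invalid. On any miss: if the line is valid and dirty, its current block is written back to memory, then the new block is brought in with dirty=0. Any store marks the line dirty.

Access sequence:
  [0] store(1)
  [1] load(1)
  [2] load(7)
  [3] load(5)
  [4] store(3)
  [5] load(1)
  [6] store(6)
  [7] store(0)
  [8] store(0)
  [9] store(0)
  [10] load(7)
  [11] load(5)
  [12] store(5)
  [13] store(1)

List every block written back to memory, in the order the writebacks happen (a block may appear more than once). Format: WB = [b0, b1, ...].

WB = [1, 3, 5]

0: W B1 -> L1 miss  d=D]
1: R B1 -> L1 hit  d=D]
2: R B7 -> L3 miss  d=-]
3: R B5 -> L1 miss wb->B1  d=-]
4: W B3 -> L3 miss  d=D]
5: R B1 -> L1 miss  d=-]
6: W B6 -> L2 miss  d=D]
7: W B0 -> L0 miss  d=D]
8: W B0 -> L0 hit  d=D]
9: W B0 -> L0 hit  d=D]
10: R B7 -> L3 miss wb->B3  d=-]
11: R B5 -> L1 miss  d=-]
12: W B5 -> L1 hit  d=D]
13: W B1 -> L1 miss wb->B5  d=D]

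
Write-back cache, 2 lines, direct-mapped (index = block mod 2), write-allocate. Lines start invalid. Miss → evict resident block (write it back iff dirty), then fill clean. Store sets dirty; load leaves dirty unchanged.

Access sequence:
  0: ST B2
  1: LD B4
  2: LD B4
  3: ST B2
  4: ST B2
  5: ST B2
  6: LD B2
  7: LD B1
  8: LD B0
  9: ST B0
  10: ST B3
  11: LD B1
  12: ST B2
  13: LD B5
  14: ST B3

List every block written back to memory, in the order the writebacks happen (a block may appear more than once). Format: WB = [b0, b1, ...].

WB = [2, 2, 3, 0]

0: W B2 -> L0 miss  d=D]
1: R B4 -> L0 miss wb->B2  d=-]
2: R B4 -> L0 hit  d=-]
3: W B2 -> L0 miss  d=D]
4: W B2 -> L0 hit  d=D]
5: W B2 -> L0 hit  d=D]
6: R B2 -> L0 hit  d=D]
7: R B1 -> L1 miss  d=-]
8: R B0 -> L0 miss wb->B2  d=-]
9: W B0 -> L0 hit  d=D]
10: W B3 -> L1 miss  d=D]
11: R B1 -> L1 miss wb->B3  d=-]
12: W B2 -> L0 miss wb->B0  d=D]
13: R B5 -> L1 miss  d=-]
14: W B3 -> L1 miss  d=D]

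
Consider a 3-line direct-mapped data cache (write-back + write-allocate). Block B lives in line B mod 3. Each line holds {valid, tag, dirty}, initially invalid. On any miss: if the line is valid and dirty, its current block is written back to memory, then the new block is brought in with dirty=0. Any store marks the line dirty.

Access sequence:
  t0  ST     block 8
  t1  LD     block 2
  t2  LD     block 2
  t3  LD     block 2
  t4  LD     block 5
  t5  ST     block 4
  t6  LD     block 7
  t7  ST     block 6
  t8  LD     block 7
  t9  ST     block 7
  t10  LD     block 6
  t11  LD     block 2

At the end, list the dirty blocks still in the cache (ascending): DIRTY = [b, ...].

0: W B8 -> L2 miss  d=D]
1: R B2 -> L2 miss wb->B8  d=-]
2: R B2 -> L2 hit  d=-]
3: R B2 -> L2 hit  d=-]
4: R B5 -> L2 miss  d=-]
5: W B4 -> L1 miss  d=D]
6: R B7 -> L1 miss wb->B4  d=-]
7: W B6 -> L0 miss  d=D]
8: R B7 -> L1 hit  d=-]
9: W B7 -> L1 hit  d=D]
10: R B6 -> L0 hit  d=D]
11: R B2 -> L2 miss  d=-]

DIRTY = [6, 7]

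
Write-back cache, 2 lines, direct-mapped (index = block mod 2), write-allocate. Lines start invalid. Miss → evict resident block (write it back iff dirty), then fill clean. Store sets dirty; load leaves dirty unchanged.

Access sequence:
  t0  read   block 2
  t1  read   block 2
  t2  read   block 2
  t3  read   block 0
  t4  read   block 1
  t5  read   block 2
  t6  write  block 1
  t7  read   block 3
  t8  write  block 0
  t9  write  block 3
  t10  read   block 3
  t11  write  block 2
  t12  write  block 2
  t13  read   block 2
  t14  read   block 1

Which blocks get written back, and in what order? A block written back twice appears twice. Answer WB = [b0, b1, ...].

0: R B2 -> L0 miss  d=-]
1: R B2 -> L0 hit  d=-]
2: R B2 -> L0 hit  d=-]
3: R B0 -> L0 miss  d=-]
4: R B1 -> L1 miss  d=-]
5: R B2 -> L0 miss  d=-]
6: W B1 -> L1 hit  d=D]
7: R B3 -> L1 miss wb->B1  d=-]
8: W B0 -> L0 miss  d=D]
9: W B3 -> L1 hit  d=D]
10: R B3 -> L1 hit  d=D]
11: W B2 -> L0 miss wb->B0  d=D]
12: W B2 -> L0 hit  d=D]
13: R B2 -> L0 hit  d=D]
14: R B1 -> L1 miss wb->B3  d=-]

WB = [1, 0, 3]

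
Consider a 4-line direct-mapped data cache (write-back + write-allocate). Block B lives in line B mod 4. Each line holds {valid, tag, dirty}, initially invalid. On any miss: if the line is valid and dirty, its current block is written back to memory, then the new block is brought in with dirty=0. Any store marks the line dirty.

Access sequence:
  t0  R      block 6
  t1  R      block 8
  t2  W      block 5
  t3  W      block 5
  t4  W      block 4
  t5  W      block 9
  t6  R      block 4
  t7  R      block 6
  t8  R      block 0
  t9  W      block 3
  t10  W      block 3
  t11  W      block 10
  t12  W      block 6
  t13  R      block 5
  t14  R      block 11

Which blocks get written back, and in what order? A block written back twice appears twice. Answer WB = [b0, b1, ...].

WB = [5, 4, 10, 9, 3]

0: R B6 -> L2 miss  d=-]
1: R B8 -> L0 miss  d=-]
2: W B5 -> L1 miss  d=D]
3: W B5 -> L1 hit  d=D]
4: W B4 -> L0 miss  d=D]
5: W B9 -> L1 miss wb->B5  d=D]
6: R B4 -> L0 hit  d=D]
7: R B6 -> L2 hit  d=-]
8: R B0 -> L0 miss wb->B4  d=-]
9: W B3 -> L3 miss  d=D]
10: W B3 -> L3 hit  d=D]
11: W B10 -> L2 miss  d=D]
12: W B6 -> L2 miss wb->B10  d=D]
13: R B5 -> L1 miss wb->B9  d=-]
14: R B11 -> L3 miss wb->B3  d=-]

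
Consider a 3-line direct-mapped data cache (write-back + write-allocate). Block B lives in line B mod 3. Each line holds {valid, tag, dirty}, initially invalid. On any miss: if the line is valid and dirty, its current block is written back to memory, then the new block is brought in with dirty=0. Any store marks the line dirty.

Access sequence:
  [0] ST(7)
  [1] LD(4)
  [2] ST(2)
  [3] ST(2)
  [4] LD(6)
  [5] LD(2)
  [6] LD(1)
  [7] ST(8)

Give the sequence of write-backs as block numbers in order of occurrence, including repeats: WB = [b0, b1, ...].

0: W B7 -> L1 miss  d=D]
1: R B4 -> L1 miss wb->B7  d=-]
2: W B2 -> L2 miss  d=D]
3: W B2 -> L2 hit  d=D]
4: R B6 -> L0 miss  d=-]
5: R B2 -> L2 hit  d=D]
6: R B1 -> L1 miss  d=-]
7: W B8 -> L2 miss wb->B2  d=D]

WB = [7, 2]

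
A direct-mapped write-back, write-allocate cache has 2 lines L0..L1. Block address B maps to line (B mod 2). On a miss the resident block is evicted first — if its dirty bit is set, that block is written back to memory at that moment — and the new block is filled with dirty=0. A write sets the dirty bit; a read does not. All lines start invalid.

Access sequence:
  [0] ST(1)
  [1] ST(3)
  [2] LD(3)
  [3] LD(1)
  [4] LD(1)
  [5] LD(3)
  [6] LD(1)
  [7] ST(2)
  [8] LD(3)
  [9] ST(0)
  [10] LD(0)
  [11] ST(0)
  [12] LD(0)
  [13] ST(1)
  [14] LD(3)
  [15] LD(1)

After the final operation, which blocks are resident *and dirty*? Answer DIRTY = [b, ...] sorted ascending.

DIRTY = [0]

0: W B1 -> L1 miss  d=D]
1: W B3 -> L1 miss wb->B1  d=D]
2: R B3 -> L1 hit  d=D]
3: R B1 -> L1 miss wb->B3  d=-]
4: R B1 -> L1 hit  d=-]
5: R B3 -> L1 miss  d=-]
6: R B1 -> L1 miss  d=-]
7: W B2 -> L0 miss  d=D]
8: R B3 -> L1 miss  d=-]
9: W B0 -> L0 miss wb->B2  d=D]
10: R B0 -> L0 hit  d=D]
11: W B0 -> L0 hit  d=D]
12: R B0 -> L0 hit  d=D]
13: W B1 -> L1 miss  d=D]
14: R B3 -> L1 miss wb->B1  d=-]
15: R B1 -> L1 miss  d=-]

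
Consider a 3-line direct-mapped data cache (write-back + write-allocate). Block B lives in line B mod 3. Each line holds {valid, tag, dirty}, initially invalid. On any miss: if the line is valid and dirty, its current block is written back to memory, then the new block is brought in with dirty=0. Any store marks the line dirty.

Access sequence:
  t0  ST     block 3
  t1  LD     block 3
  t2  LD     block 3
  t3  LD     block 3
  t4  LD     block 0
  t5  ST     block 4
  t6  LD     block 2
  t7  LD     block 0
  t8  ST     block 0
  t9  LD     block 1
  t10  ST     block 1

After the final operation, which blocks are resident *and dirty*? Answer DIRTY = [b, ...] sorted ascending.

DIRTY = [0, 1]

0: W B3 → L0 miss [D]
1: R B3 → L0 hit [D]
2: R B3 → L0 hit [D]
3: R B3 → L0 hit [D]
4: R B0 → L0 miss wb→B3 [-]
5: W B4 → L1 miss [D]
6: R B2 → L2 miss [-]
7: R B0 → L0 hit [-]
8: W B0 → L0 hit [D]
9: R B1 → L1 miss wb→B4 [-]
10: W B1 → L1 hit [D]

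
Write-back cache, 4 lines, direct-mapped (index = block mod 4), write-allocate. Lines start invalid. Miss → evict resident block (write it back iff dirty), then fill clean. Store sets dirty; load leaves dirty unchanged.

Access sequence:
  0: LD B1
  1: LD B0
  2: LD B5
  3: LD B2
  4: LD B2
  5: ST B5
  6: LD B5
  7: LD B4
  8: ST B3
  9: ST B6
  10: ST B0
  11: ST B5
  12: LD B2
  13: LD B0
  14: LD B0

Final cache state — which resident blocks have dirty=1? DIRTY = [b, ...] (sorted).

  0 | R B1 → L1 miss [-]
  1 | R B0 → L0 miss [-]
  2 | R B5 → L1 miss [-]
  3 | R B2 → L2 miss [-]
  4 | R B2 → L2 hit [-]
  5 | W B5 → L1 hit [D]
  6 | R B5 → L1 hit [D]
  7 | R B4 → L0 miss [-]
  8 | W B3 → L3 miss [D]
  9 | W B6 → L2 miss [D]
  10 | W B0 → L0 miss [D]
  11 | W B5 → L1 hit [D]
  12 | R B2 → L2 miss wb→B6 [-]
  13 | R B0 → L0 hit [D]
  14 | R B0 → L0 hit [D]

DIRTY = [0, 3, 5]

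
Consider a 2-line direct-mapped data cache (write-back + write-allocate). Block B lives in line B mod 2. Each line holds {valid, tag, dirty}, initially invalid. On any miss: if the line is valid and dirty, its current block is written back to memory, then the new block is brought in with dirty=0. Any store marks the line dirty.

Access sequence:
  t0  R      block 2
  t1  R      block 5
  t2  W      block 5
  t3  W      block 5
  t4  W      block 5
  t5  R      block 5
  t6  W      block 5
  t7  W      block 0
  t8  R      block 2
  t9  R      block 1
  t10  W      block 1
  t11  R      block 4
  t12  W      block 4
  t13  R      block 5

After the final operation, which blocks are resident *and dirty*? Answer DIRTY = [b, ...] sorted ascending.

DIRTY = [4]

0: R B2 -> L0 miss  d=-]
1: R B5 -> L1 miss  d=-]
2: W B5 -> L1 hit  d=D]
3: W B5 -> L1 hit  d=D]
4: W B5 -> L1 hit  d=D]
5: R B5 -> L1 hit  d=D]
6: W B5 -> L1 hit  d=D]
7: W B0 -> L0 miss  d=D]
8: R B2 -> L0 miss wb->B0  d=-]
9: R B1 -> L1 miss wb->B5  d=-]
10: W B1 -> L1 hit  d=D]
11: R B4 -> L0 miss  d=-]
12: W B4 -> L0 hit  d=D]
13: R B5 -> L1 miss wb->B1  d=-]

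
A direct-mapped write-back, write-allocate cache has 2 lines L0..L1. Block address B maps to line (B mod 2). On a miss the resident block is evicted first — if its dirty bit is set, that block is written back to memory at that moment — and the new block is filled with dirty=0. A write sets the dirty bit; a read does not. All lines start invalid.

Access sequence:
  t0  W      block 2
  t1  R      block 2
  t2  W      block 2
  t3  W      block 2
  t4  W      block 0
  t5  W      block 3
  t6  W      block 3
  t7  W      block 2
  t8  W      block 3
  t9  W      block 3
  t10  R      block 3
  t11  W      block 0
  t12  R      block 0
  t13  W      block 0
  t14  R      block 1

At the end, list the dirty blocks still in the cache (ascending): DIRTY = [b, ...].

  0 | W B2 → L0 miss [D]
  1 | R B2 → L0 hit [D]
  2 | W B2 → L0 hit [D]
  3 | W B2 → L0 hit [D]
  4 | W B0 → L0 miss wb→B2 [D]
  5 | W B3 → L1 miss [D]
  6 | W B3 → L1 hit [D]
  7 | W B2 → L0 miss wb→B0 [D]
  8 | W B3 → L1 hit [D]
  9 | W B3 → L1 hit [D]
  10 | R B3 → L1 hit [D]
  11 | W B0 → L0 miss wb→B2 [D]
  12 | R B0 → L0 hit [D]
  13 | W B0 → L0 hit [D]
  14 | R B1 → L1 miss wb→B3 [-]

DIRTY = [0]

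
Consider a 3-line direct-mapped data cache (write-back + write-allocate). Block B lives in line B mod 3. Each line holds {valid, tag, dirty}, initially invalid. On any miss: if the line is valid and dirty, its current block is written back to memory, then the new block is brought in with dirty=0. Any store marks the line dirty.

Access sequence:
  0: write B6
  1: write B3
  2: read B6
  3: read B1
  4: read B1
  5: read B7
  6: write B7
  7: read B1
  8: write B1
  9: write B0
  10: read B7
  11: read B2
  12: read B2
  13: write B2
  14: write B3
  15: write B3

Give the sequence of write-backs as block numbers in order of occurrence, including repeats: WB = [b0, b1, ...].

  0 | W B6 → L0 miss [D]
  1 | W B3 → L0 miss wb→B6 [D]
  2 | R B6 → L0 miss wb→B3 [-]
  3 | R B1 → L1 miss [-]
  4 | R B1 → L1 hit [-]
  5 | R B7 → L1 miss [-]
  6 | W B7 → L1 hit [D]
  7 | R B1 → L1 miss wb→B7 [-]
  8 | W B1 → L1 hit [D]
  9 | W B0 → L0 miss [D]
  10 | R B7 → L1 miss wb→B1 [-]
  11 | R B2 → L2 miss [-]
  12 | R B2 → L2 hit [-]
  13 | W B2 → L2 hit [D]
  14 | W B3 → L0 miss wb→B0 [D]
  15 | W B3 → L0 hit [D]

WB = [6, 3, 7, 1, 0]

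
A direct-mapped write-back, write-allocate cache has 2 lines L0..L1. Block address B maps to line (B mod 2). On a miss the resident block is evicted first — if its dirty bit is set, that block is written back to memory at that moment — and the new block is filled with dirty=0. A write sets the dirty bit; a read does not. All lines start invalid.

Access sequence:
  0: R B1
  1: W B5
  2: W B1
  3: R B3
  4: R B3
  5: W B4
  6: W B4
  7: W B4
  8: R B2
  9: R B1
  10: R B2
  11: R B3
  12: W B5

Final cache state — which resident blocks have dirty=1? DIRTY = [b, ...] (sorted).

DIRTY = [5]

0: R B1 -> L1 miss  d=-]
1: W B5 -> L1 miss  d=D]
2: W B1 -> L1 miss wb->B5  d=D]
3: R B3 -> L1 miss wb->B1  d=-]
4: R B3 -> L1 hit  d=-]
5: W B4 -> L0 miss  d=D]
6: W B4 -> L0 hit  d=D]
7: W B4 -> L0 hit  d=D]
8: R B2 -> L0 miss wb->B4  d=-]
9: R B1 -> L1 miss  d=-]
10: R B2 -> L0 hit  d=-]
11: R B3 -> L1 miss  d=-]
12: W B5 -> L1 miss  d=D]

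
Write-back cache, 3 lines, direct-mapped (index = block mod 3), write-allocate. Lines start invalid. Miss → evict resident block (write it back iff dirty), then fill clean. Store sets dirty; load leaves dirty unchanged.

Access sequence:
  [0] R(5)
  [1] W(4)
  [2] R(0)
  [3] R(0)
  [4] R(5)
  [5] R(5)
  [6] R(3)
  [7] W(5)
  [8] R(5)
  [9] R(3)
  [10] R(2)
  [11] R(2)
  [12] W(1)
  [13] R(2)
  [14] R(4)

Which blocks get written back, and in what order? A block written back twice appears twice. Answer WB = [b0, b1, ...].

WB = [5, 4, 1]

0: R B5 → L2 miss [-]
1: W B4 → L1 miss [D]
2: R B0 → L0 miss [-]
3: R B0 → L0 hit [-]
4: R B5 → L2 hit [-]
5: R B5 → L2 hit [-]
6: R B3 → L0 miss [-]
7: W B5 → L2 hit [D]
8: R B5 → L2 hit [D]
9: R B3 → L0 hit [-]
10: R B2 → L2 miss wb→B5 [-]
11: R B2 → L2 hit [-]
12: W B1 → L1 miss wb→B4 [D]
13: R B2 → L2 hit [-]
14: R B4 → L1 miss wb→B1 [-]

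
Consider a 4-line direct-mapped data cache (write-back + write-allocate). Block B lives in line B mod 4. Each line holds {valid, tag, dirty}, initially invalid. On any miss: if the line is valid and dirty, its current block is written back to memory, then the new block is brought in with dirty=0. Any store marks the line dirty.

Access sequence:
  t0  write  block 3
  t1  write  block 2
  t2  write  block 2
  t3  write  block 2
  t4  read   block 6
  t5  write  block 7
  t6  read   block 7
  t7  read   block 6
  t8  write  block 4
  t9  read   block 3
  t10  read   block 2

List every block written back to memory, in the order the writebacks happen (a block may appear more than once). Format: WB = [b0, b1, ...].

WB = [2, 3, 7]

  0 | W B3 → L3 miss [D]
  1 | W B2 → L2 miss [D]
  2 | W B2 → L2 hit [D]
  3 | W B2 → L2 hit [D]
  4 | R B6 → L2 miss wb→B2 [-]
  5 | W B7 → L3 miss wb→B3 [D]
  6 | R B7 → L3 hit [D]
  7 | R B6 → L2 hit [-]
  8 | W B4 → L0 miss [D]
  9 | R B3 → L3 miss wb→B7 [-]
  10 | R B2 → L2 miss [-]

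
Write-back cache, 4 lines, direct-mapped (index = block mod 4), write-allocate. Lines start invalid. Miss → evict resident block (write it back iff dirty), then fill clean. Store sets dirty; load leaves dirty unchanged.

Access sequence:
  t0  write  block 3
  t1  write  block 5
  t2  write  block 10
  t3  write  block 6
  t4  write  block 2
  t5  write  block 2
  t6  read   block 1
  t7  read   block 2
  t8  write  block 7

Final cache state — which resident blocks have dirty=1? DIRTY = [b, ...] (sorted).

0: W B3 -> L3 miss  d=D]
1: W B5 -> L1 miss  d=D]
2: W B10 -> L2 miss  d=D]
3: W B6 -> L2 miss wb->B10  d=D]
4: W B2 -> L2 miss wb->B6  d=D]
5: W B2 -> L2 hit  d=D]
6: R B1 -> L1 miss wb->B5  d=-]
7: R B2 -> L2 hit  d=D]
8: W B7 -> L3 miss wb->B3  d=D]

DIRTY = [2, 7]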